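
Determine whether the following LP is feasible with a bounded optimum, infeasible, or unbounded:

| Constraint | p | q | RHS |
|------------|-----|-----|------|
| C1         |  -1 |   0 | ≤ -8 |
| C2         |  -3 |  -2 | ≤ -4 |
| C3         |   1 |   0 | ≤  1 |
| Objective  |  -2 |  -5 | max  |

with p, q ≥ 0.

Infeasible (no feasible solution exists)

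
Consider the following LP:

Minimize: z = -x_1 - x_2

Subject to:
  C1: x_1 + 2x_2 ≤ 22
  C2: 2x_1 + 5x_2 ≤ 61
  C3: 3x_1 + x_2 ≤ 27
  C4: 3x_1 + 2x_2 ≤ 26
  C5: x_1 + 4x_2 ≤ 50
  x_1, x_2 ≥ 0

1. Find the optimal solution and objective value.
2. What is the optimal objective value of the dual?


1. x_1 = 2, x_2 = 10, z = -12
2. -12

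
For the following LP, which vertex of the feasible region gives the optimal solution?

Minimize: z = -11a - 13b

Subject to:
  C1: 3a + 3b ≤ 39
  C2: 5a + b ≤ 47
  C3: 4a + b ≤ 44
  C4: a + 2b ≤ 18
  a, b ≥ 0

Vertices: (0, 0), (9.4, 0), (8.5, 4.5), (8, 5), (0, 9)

Evaluate the objective at each vertex of the feasible region:
  z(0, 0) = 0
  z(9.4, 0) = -103.4
  z(8.5, 4.5) = -152
  z(8, 5) = -153  ←
  z(0, 9) = -117
The minimum is at a = 8, b = 5.

(8, 5)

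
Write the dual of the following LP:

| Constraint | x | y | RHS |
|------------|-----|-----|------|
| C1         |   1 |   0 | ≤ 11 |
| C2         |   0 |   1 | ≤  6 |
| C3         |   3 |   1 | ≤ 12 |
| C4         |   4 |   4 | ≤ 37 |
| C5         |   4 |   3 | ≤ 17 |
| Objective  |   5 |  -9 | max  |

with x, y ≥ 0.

Primal max cᵀx s.t. Ax ≤ b, x ≥ 0  →  Dual min bᵀy s.t. Aᵀy ≥ c, y ≥ 0.

Minimize: z = 11y1 + 6y2 + 12y3 + 37y4 + 17y5

Subject to:
  y1 + 3y3 + 4y4 + 4y5 ≥ 5
  y2 + y3 + 4y4 + 3y5 ≥ -9
  y1, y2, y3, y4, y5 ≥ 0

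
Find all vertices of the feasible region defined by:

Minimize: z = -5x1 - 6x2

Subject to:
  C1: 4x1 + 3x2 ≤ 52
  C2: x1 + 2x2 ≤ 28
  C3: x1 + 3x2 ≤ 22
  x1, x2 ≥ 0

(0, 0), (13, 0), (10, 4), (0, 7.333)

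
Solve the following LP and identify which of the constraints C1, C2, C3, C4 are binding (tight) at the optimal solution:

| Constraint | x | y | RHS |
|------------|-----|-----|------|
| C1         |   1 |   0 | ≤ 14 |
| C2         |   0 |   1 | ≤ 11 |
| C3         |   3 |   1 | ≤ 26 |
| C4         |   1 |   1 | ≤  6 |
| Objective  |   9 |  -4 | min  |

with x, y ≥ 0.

At x = 0, y = 6, compute slack b - a·x for each constraint:
  C1: 14 − 0 = 14  (slack)
  C2: 11 − 6 = 5  (slack)
  C3: 26 − 6 = 20  (slack)
  C4: 6 − 6 = 0  (binding)

Optimal: x = 0, y = 6
Binding: C4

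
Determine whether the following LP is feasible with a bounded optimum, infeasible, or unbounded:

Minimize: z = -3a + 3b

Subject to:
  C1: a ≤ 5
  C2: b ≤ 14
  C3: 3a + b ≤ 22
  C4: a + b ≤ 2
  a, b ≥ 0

Feasible with a bounded optimal solution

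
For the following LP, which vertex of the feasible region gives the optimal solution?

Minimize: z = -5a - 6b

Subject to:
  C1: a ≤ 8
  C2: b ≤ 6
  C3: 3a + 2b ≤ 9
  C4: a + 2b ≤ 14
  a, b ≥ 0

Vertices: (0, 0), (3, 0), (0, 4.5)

Evaluate the objective at each vertex of the feasible region:
  z(0, 0) = 0
  z(3, 0) = -15
  z(0, 4.5) = -27  ←
The minimum is at a = 0, b = 4.5.

(0, 4.5)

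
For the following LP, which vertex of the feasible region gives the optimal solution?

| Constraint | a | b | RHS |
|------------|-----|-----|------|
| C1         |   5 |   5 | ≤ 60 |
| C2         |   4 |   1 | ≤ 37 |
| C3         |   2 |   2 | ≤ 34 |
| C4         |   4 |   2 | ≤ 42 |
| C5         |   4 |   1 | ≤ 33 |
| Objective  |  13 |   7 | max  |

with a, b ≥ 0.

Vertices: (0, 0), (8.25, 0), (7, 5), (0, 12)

Evaluate the objective at each vertex of the feasible region:
  z(0, 0) = 0
  z(8.25, 0) = 107.2
  z(7, 5) = 126  ←
  z(0, 12) = 84
The maximum is at a = 7, b = 5.

(7, 5)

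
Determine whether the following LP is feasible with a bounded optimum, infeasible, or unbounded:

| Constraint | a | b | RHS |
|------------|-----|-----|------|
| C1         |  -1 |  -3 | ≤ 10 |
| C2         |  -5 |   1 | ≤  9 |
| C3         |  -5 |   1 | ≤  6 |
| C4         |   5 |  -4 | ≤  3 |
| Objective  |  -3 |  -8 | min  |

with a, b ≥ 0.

Unbounded (objective can decrease without bound)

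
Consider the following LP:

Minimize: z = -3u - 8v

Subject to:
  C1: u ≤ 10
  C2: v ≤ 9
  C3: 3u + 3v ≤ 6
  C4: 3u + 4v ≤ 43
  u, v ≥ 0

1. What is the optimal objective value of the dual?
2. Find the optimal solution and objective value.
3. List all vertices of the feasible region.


1. -16
2. u = 0, v = 2, z = -16
3. (0, 0), (2, 0), (0, 2)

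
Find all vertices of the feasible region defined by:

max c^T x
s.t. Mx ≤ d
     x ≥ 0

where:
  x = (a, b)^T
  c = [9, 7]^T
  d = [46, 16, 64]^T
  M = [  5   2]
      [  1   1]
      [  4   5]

(0, 0), (9.2, 0), (6, 8), (0, 12.8)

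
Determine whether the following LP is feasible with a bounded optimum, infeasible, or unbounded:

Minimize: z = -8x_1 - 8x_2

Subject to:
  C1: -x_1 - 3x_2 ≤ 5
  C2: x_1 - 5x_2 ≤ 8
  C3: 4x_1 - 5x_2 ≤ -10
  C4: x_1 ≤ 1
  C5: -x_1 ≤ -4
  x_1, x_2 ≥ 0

Infeasible (no feasible solution exists)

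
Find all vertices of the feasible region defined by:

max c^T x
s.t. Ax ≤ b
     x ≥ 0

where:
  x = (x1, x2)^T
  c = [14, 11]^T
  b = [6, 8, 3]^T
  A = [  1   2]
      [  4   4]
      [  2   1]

(0, 0), (1.5, 0), (1, 1), (0, 2)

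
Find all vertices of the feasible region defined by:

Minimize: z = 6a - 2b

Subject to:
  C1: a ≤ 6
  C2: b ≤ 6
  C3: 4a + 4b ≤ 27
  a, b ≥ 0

(0, 0), (6, 0), (6, 0.75), (0.75, 6), (0, 6)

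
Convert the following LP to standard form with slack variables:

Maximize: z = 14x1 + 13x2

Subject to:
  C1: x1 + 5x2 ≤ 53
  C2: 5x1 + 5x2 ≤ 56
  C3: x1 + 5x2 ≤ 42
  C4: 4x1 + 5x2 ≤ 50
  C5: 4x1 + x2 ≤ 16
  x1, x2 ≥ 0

max z = 14x1 + 13x2

s.t.
  x1 + 5x2 + s1 = 53
  5x1 + 5x2 + s2 = 56
  x1 + 5x2 + s3 = 42
  4x1 + 5x2 + s4 = 50
  4x1 + x2 + s5 = 16
  x1, x2, s1, s2, s3, s4, s5 ≥ 0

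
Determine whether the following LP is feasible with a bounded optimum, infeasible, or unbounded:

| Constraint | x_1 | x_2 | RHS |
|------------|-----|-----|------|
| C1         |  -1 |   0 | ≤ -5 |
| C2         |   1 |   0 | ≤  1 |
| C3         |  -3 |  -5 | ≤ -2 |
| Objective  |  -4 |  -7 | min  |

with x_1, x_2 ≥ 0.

Infeasible (no feasible solution exists)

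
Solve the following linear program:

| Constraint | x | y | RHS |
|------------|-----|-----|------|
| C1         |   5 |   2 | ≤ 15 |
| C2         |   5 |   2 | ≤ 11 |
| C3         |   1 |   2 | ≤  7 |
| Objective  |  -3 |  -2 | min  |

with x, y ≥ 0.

Evaluate the objective at each vertex of the feasible region:
  z(0, 0) = 0
  z(2.2, 0) = -6.6
  z(1, 3) = -9  ←
  z(0, 3.5) = -7
The minimum is at x = 1, y = 3.

x = 1, y = 3, z = -9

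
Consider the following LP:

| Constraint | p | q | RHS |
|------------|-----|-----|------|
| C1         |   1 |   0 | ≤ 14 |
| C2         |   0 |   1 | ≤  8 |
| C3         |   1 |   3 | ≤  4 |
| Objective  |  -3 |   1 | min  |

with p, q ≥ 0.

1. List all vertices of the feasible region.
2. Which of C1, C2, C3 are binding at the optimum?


1. (0, 0), (4, 0), (0, 1.333)
2. C3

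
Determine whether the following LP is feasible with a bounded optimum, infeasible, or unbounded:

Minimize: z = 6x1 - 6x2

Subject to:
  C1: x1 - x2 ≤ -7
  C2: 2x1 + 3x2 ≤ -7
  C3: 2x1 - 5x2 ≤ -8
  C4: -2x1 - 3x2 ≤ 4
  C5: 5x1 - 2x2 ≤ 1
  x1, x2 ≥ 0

Infeasible (no feasible solution exists)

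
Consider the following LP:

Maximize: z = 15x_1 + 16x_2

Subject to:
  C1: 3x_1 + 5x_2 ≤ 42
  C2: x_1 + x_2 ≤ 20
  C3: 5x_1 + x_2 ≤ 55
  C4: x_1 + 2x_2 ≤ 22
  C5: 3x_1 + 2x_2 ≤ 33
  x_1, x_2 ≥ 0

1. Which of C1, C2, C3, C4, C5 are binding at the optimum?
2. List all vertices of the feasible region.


1. C1, C5
2. (0, 0), (11, 0), (9, 3), (0, 8.4)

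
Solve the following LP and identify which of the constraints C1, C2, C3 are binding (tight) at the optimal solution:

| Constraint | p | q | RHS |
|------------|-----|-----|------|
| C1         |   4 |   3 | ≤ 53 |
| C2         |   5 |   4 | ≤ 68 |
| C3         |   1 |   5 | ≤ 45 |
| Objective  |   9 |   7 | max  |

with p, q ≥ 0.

At p = 8, q = 7, compute slack b - a·x for each constraint:
  C1: 53 − 53 = 0  (binding)
  C2: 68 − 68 = 0  (binding)
  C3: 45 − 43 = 2  (slack)

Optimal: p = 8, q = 7
Binding: C1, C2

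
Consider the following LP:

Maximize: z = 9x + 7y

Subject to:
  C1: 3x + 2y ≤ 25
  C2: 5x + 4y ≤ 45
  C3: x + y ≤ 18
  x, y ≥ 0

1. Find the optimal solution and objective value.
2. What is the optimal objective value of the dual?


1. x = 5, y = 5, z = 80
2. 80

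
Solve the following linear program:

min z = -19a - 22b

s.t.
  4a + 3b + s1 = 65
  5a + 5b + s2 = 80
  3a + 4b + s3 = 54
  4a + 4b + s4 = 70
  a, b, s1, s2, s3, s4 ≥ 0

Evaluate the objective at each vertex of the feasible region:
  z(0, 0) = 0
  z(16, 0) = -304
  z(10, 6) = -322  ←
  z(0, 13.5) = -297
The minimum is at a = 10, b = 6.

a = 10, b = 6, z = -322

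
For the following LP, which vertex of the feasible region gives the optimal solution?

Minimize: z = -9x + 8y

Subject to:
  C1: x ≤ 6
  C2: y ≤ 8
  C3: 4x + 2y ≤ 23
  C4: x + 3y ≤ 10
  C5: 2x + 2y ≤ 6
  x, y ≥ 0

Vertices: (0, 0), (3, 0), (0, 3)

Evaluate the objective at each vertex of the feasible region:
  z(0, 0) = 0
  z(3, 0) = -27  ←
  z(0, 3) = 24
The minimum is at x = 3, y = 0.

(3, 0)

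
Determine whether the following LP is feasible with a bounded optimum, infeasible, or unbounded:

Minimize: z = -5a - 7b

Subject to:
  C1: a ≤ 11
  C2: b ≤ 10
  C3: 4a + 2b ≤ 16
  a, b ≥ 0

Feasible with a bounded optimal solution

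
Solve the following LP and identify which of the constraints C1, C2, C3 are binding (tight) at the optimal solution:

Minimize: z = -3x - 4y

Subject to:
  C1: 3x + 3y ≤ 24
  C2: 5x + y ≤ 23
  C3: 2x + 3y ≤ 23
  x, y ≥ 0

At x = 1, y = 7, compute slack b - a·x for each constraint:
  C1: 24 − 24 = 0  (binding)
  C2: 23 − 12 = 11  (slack)
  C3: 23 − 23 = 0  (binding)

Optimal: x = 1, y = 7
Binding: C1, C3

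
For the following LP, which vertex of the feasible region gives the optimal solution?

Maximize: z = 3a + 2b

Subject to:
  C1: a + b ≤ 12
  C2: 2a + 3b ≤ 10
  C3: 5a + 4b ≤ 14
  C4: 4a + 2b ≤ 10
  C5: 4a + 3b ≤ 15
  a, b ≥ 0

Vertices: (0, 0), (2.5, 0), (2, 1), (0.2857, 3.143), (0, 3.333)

Evaluate the objective at each vertex of the feasible region:
  z(0, 0) = 0
  z(2.5, 0) = 7.5
  z(2, 1) = 8  ←
  z(0.2857, 3.143) = 7.143
  z(0, 3.333) = 6.667
The maximum is at a = 2, b = 1.

(2, 1)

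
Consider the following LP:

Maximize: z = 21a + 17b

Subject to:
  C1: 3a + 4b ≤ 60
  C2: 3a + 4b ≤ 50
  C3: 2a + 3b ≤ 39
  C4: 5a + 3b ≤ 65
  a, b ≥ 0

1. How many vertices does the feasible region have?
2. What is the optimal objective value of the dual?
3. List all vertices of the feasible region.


1. 4
2. 295
3. (0, 0), (13, 0), (10, 5), (0, 12.5)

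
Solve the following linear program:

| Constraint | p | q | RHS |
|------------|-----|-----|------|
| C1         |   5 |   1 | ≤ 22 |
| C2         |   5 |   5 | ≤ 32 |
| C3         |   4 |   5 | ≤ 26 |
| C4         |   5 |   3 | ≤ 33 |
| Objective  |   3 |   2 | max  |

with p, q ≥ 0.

Evaluate the objective at each vertex of the feasible region:
  z(0, 0) = 0
  z(4.4, 0) = 13.2
  z(4, 2) = 16  ←
  z(0, 5.2) = 10.4
The maximum is at p = 4, q = 2.

p = 4, q = 2, z = 16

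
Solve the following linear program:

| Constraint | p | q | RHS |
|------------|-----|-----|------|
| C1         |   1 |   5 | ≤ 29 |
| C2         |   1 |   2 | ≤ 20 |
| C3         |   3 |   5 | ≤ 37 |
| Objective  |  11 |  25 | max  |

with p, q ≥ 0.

Evaluate the objective at each vertex of the feasible region:
  z(0, 0) = 0
  z(12.33, 0) = 135.7
  z(4, 5) = 169  ←
  z(0, 5.8) = 145
The maximum is at p = 4, q = 5.

p = 4, q = 5, z = 169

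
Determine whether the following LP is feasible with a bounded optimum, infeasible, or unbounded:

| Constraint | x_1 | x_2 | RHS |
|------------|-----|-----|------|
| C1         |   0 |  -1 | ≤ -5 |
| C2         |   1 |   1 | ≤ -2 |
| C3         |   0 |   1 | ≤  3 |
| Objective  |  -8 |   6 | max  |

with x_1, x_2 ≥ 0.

Infeasible (no feasible solution exists)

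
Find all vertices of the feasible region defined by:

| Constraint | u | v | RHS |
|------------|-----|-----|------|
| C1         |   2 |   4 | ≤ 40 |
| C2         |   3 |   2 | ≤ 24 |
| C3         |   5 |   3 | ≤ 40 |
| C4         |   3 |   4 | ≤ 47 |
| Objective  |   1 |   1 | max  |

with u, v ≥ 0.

(0, 0), (8, 0), (2, 9), (0, 10)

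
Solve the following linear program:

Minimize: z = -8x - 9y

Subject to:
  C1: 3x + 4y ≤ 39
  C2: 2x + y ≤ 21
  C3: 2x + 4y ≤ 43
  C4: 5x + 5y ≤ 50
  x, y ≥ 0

Evaluate the objective at each vertex of the feasible region:
  z(0, 0) = 0
  z(10, 0) = -80
  z(1, 9) = -89  ←
  z(0, 9.75) = -87.75
The minimum is at x = 1, y = 9.

x = 1, y = 9, z = -89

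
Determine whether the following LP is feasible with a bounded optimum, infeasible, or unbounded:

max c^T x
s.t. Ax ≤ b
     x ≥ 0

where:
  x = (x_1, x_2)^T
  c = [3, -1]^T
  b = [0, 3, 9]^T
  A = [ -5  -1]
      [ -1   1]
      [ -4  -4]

Unbounded (objective can increase without bound)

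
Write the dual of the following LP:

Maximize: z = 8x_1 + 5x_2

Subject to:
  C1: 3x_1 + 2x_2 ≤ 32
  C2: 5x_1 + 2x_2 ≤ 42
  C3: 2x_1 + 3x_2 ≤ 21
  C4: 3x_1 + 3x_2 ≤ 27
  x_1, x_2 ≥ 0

Primal max cᵀx s.t. Ax ≤ b, x ≥ 0  →  Dual min bᵀy s.t. Aᵀy ≥ c, y ≥ 0.

Minimize: z = 32y1 + 42y2 + 21y3 + 27y4

Subject to:
  3y1 + 5y2 + 2y3 + 3y4 ≥ 8
  2y1 + 2y2 + 3y3 + 3y4 ≥ 5
  y1, y2, y3, y4 ≥ 0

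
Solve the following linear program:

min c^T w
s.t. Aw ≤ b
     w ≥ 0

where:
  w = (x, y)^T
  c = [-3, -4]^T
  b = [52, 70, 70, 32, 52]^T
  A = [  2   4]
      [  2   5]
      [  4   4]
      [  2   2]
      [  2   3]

Evaluate the objective at each vertex of the feasible region:
  z(0, 0) = 0
  z(16, 0) = -48
  z(6, 10) = -58  ←
  z(0, 13) = -52
The minimum is at x = 6, y = 10.

x = 6, y = 10, z = -58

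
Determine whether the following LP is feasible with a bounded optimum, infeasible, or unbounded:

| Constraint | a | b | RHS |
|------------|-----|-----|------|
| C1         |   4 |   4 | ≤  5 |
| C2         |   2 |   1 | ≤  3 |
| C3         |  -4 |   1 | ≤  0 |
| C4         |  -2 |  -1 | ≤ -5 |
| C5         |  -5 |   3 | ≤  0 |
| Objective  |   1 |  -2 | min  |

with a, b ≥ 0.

Infeasible (no feasible solution exists)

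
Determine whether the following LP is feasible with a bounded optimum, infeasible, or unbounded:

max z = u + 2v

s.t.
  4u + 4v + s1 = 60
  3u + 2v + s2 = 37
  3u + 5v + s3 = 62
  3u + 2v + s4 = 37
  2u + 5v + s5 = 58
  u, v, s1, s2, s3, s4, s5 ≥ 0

Feasible with a bounded optimal solution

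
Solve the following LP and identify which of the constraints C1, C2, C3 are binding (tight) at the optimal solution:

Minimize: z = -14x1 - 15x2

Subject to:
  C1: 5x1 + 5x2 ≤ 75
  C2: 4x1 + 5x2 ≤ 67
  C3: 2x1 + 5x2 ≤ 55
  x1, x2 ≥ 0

At x1 = 8, x2 = 7, compute slack b - a·x for each constraint:
  C1: 75 − 75 = 0  (binding)
  C2: 67 − 67 = 0  (binding)
  C3: 55 − 51 = 4  (slack)

Optimal: x1 = 8, x2 = 7
Binding: C1, C2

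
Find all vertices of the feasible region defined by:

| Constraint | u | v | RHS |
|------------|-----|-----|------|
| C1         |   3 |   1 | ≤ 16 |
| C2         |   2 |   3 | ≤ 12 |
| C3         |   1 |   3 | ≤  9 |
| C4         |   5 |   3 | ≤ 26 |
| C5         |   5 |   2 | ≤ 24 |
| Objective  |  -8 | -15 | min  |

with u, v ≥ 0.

(0, 0), (4.8, 0), (4.364, 1.091), (3, 2), (0, 3)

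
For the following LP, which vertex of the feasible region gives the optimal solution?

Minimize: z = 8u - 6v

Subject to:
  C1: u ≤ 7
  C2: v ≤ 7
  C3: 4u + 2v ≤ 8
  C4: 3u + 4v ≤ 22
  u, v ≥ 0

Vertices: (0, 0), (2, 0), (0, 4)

Evaluate the objective at each vertex of the feasible region:
  z(0, 0) = 0
  z(2, 0) = 16
  z(0, 4) = -24  ←
The minimum is at u = 0, v = 4.

(0, 4)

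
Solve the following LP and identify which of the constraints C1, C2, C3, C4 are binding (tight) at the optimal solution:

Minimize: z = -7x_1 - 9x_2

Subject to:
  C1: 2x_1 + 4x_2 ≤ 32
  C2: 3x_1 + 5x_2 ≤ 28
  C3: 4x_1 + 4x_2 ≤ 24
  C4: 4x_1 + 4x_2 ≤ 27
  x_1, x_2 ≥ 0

At x_1 = 1, x_2 = 5, compute slack b - a·x for each constraint:
  C1: 32 − 22 = 10  (slack)
  C2: 28 − 28 = 0  (binding)
  C3: 24 − 24 = 0  (binding)
  C4: 27 − 24 = 3  (slack)

Optimal: x_1 = 1, x_2 = 5
Binding: C2, C3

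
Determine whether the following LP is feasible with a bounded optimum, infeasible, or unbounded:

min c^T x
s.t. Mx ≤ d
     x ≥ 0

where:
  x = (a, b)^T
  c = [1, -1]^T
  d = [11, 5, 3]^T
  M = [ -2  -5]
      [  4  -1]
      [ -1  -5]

Unbounded (objective can decrease without bound)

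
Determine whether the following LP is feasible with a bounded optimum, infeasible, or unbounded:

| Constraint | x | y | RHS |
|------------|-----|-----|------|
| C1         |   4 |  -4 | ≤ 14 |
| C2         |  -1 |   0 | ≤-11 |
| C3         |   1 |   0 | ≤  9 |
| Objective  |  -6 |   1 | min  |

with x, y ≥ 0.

Infeasible (no feasible solution exists)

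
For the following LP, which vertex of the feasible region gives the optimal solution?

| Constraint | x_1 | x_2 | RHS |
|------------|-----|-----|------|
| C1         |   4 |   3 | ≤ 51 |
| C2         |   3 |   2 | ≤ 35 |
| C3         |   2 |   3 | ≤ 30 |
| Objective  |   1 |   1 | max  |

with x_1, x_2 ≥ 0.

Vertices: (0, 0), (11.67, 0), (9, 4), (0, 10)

Evaluate the objective at each vertex of the feasible region:
  z(0, 0) = 0
  z(11.67, 0) = 11.67
  z(9, 4) = 13  ←
  z(0, 10) = 10
The maximum is at x_1 = 9, x_2 = 4.

(9, 4)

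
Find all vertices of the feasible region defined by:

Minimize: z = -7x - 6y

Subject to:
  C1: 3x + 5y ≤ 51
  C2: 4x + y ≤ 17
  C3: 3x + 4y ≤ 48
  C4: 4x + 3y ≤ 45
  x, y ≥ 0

(0, 0), (4.25, 0), (2, 9), (0, 10.2)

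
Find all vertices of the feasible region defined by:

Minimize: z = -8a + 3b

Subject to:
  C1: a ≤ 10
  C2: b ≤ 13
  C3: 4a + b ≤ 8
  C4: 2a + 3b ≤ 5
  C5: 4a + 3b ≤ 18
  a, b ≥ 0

(0, 0), (2, 0), (1.9, 0.4), (0, 1.667)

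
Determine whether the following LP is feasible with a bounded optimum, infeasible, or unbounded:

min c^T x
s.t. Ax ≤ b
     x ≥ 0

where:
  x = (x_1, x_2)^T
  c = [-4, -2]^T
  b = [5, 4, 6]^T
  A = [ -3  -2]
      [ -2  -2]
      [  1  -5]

Unbounded (objective can decrease without bound)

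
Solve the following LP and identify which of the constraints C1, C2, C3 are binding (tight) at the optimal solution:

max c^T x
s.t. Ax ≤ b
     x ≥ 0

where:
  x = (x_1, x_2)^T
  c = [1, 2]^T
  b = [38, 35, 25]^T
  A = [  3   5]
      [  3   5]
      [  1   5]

At x_1 = 5, x_2 = 4, compute slack b - a·x for each constraint:
  C1: 38 − 35 = 3  (slack)
  C2: 35 − 35 = 0  (binding)
  C3: 25 − 25 = 0  (binding)

Optimal: x_1 = 5, x_2 = 4
Binding: C2, C3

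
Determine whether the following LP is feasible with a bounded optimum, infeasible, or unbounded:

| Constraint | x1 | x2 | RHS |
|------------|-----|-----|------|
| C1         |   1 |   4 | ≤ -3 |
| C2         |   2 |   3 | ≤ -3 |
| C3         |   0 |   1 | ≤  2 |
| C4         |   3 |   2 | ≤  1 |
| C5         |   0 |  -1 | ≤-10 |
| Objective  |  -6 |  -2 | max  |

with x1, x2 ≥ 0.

Infeasible (no feasible solution exists)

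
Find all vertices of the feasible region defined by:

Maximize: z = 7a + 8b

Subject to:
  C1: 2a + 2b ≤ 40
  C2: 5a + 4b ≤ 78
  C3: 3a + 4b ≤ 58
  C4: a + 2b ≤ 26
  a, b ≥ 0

(0, 0), (15.6, 0), (10, 7), (6, 10), (0, 13)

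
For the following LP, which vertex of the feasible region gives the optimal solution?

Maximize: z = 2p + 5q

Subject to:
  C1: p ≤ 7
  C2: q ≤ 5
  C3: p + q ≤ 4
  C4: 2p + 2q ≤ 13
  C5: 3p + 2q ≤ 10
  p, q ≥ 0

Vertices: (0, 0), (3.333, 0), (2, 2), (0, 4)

Evaluate the objective at each vertex of the feasible region:
  z(0, 0) = 0
  z(3.333, 0) = 6.667
  z(2, 2) = 14
  z(0, 4) = 20  ←
The maximum is at p = 0, q = 4.

(0, 4)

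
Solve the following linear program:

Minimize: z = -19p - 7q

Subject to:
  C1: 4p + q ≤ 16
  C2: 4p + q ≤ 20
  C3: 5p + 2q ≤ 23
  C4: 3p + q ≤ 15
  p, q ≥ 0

Evaluate the objective at each vertex of the feasible region:
  z(0, 0) = 0
  z(4, 0) = -76
  z(3, 4) = -85  ←
  z(0, 11.5) = -80.5
The minimum is at p = 3, q = 4.

p = 3, q = 4, z = -85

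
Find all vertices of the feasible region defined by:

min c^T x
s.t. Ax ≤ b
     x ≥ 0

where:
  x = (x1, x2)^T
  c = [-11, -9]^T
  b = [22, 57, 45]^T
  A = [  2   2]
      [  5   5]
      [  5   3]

(0, 0), (9, 0), (6, 5), (0, 11)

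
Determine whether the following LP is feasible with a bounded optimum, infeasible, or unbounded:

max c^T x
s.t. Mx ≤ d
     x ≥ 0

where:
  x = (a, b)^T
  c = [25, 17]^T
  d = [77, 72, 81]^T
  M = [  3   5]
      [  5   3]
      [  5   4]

Feasible with a bounded optimal solution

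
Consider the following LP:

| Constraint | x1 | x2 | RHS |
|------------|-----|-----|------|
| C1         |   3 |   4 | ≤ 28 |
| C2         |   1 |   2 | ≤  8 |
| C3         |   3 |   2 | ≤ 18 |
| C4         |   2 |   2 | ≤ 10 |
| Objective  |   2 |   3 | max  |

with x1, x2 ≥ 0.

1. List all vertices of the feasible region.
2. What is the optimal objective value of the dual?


1. (0, 0), (5, 0), (2, 3), (0, 4)
2. 13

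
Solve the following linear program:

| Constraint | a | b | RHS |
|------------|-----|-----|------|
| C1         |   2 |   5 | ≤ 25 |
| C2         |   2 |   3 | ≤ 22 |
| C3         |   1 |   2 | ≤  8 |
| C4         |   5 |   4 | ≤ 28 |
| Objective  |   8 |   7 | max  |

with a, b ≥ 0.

Evaluate the objective at each vertex of the feasible region:
  z(0, 0) = 0
  z(5.6, 0) = 44.8
  z(4, 2) = 46  ←
  z(0, 4) = 28
The maximum is at a = 4, b = 2.

a = 4, b = 2, z = 46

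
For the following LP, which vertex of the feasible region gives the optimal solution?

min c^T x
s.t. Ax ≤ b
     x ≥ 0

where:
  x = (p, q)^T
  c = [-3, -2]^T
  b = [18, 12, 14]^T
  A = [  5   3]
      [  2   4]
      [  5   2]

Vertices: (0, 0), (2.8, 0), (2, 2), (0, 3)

Evaluate the objective at each vertex of the feasible region:
  z(0, 0) = 0
  z(2.8, 0) = -8.4
  z(2, 2) = -10  ←
  z(0, 3) = -6
The minimum is at p = 2, q = 2.

(2, 2)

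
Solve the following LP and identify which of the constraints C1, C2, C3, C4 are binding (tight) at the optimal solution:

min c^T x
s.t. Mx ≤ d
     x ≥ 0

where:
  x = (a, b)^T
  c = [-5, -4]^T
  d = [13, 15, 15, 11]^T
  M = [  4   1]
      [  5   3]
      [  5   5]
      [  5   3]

At a = 1, b = 2, compute slack b - a·x for each constraint:
  C1: 13 − 6 = 7  (slack)
  C2: 15 − 11 = 4  (slack)
  C3: 15 − 15 = 0  (binding)
  C4: 11 − 11 = 0  (binding)

Optimal: a = 1, b = 2
Binding: C3, C4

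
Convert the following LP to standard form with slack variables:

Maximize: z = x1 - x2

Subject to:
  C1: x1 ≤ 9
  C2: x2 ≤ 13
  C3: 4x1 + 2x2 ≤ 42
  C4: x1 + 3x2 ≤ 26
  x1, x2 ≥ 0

max z = x1 - x2

s.t.
  x1 + s1 = 9
  x2 + s2 = 13
  4x1 + 2x2 + s3 = 42
  x1 + 3x2 + s4 = 26
  x1, x2, s1, s2, s3, s4 ≥ 0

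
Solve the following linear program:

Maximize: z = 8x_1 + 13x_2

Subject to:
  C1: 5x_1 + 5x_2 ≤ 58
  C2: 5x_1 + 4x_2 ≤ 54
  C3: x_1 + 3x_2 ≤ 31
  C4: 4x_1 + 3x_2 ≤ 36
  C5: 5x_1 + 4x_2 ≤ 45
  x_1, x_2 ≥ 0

Evaluate the objective at each vertex of the feasible region:
  z(0, 0) = 0
  z(9, 0) = 72
  z(1, 10) = 138  ←
  z(0, 10.33) = 134.3
The maximum is at x_1 = 1, x_2 = 10.

x_1 = 1, x_2 = 10, z = 138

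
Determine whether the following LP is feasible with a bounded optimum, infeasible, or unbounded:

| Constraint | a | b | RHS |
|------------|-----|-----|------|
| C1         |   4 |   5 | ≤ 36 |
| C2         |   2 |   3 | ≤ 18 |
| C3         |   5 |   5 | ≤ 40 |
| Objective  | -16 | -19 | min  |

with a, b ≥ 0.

Feasible with a bounded optimal solution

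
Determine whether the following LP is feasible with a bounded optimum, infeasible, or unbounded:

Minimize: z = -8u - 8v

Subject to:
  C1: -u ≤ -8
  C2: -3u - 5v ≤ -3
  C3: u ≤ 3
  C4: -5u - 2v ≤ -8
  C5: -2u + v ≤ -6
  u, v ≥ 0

Infeasible (no feasible solution exists)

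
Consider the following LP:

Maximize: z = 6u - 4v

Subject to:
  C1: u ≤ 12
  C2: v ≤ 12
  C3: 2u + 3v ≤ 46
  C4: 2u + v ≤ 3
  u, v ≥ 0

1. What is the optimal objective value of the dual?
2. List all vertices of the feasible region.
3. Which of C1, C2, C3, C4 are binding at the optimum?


1. 9
2. (0, 0), (1.5, 0), (0, 3)
3. C4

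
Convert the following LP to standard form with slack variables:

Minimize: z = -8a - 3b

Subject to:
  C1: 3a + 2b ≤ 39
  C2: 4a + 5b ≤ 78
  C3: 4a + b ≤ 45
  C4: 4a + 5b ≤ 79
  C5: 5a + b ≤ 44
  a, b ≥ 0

min z = -8a - 3b

s.t.
  3a + 2b + s1 = 39
  4a + 5b + s2 = 78
  4a + b + s3 = 45
  4a + 5b + s4 = 79
  5a + b + s5 = 44
  a, b, s1, s2, s3, s4, s5 ≥ 0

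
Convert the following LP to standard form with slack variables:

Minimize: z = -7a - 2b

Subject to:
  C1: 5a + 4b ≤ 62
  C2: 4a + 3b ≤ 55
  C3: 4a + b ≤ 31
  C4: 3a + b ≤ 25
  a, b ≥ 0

min z = -7a - 2b

s.t.
  5a + 4b + s1 = 62
  4a + 3b + s2 = 55
  4a + b + s3 = 31
  3a + b + s4 = 25
  a, b, s1, s2, s3, s4 ≥ 0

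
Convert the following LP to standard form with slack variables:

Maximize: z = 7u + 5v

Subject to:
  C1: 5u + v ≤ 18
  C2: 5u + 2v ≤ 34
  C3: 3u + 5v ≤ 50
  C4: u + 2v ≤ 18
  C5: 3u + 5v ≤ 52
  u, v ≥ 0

max z = 7u + 5v

s.t.
  5u + v + s1 = 18
  5u + 2v + s2 = 34
  3u + 5v + s3 = 50
  u + 2v + s4 = 18
  3u + 5v + s5 = 52
  u, v, s1, s2, s3, s4, s5 ≥ 0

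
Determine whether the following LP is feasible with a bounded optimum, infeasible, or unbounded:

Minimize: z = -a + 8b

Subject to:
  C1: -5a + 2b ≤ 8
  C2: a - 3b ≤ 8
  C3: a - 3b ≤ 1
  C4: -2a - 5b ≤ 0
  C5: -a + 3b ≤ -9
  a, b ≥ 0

Infeasible (no feasible solution exists)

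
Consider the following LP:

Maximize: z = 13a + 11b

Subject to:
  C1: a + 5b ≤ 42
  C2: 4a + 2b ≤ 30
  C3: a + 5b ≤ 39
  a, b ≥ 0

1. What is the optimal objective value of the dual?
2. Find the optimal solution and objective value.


1. 129
2. a = 4, b = 7, z = 129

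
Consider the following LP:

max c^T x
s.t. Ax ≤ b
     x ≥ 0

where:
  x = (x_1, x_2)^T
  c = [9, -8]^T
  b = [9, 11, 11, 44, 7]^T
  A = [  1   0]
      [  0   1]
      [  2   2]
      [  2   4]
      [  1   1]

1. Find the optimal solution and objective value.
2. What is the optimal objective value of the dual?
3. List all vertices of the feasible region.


1. x_1 = 5.5, x_2 = 0, z = 49.5
2. 49.5
3. (0, 0), (5.5, 0), (0, 5.5)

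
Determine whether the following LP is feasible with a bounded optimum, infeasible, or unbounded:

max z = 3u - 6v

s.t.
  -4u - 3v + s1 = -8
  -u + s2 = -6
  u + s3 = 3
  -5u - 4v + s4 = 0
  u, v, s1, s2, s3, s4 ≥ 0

Infeasible (no feasible solution exists)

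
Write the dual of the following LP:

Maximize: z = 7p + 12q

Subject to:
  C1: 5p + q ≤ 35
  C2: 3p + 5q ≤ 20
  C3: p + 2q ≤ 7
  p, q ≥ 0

Primal max cᵀx s.t. Ax ≤ b, x ≥ 0  →  Dual min bᵀy s.t. Aᵀy ≥ c, y ≥ 0.

Minimize: z = 35y1 + 20y2 + 7y3

Subject to:
  5y1 + 3y2 + y3 ≥ 7
  y1 + 5y2 + 2y3 ≥ 12
  y1, y2, y3 ≥ 0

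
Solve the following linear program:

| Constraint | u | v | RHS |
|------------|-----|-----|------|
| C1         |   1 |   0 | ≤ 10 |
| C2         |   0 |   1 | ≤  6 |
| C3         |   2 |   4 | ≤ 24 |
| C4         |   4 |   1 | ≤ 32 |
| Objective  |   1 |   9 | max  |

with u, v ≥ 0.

Evaluate the objective at each vertex of the feasible region:
  z(0, 0) = 0
  z(8, 0) = 8
  z(7.429, 2.286) = 28
  z(0, 6) = 54  ←
The maximum is at u = 0, v = 6.

u = 0, v = 6, z = 54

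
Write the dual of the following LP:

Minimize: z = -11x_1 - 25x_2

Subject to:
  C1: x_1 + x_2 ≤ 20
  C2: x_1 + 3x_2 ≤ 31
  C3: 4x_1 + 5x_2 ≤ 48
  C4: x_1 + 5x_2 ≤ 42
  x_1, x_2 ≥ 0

Primal min cᵀx s.t. Ax ≤ b, x ≥ 0  →  Dual max −bᵀy s.t. Aᵀy ≥ −c, y ≥ 0.

Maximize: z = -20y1 - 31y2 - 48y3 - 42y4

Subject to:
  y1 + y2 + 4y3 + y4 ≥ 11
  y1 + 3y2 + 5y3 + 5y4 ≥ 25
  y1, y2, y3, y4 ≥ 0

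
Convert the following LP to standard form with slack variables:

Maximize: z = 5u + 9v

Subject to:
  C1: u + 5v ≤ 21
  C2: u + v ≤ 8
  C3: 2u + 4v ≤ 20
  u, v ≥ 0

max z = 5u + 9v

s.t.
  u + 5v + s1 = 21
  u + v + s2 = 8
  2u + 4v + s3 = 20
  u, v, s1, s2, s3 ≥ 0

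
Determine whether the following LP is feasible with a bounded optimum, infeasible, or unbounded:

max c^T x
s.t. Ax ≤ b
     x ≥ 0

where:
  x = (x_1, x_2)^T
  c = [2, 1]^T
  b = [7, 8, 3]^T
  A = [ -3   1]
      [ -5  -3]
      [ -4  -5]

Unbounded (objective can increase without bound)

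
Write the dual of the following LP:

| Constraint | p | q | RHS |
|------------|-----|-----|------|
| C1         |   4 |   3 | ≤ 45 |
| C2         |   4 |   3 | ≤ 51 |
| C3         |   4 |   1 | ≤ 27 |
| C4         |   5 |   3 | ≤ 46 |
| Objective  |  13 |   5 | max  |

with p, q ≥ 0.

Primal max cᵀx s.t. Ax ≤ b, x ≥ 0  →  Dual min bᵀy s.t. Aᵀy ≥ c, y ≥ 0.

Minimize: z = 45y1 + 51y2 + 27y3 + 46y4

Subject to:
  4y1 + 4y2 + 4y3 + 5y4 ≥ 13
  3y1 + 3y2 + y3 + 3y4 ≥ 5
  y1, y2, y3, y4 ≥ 0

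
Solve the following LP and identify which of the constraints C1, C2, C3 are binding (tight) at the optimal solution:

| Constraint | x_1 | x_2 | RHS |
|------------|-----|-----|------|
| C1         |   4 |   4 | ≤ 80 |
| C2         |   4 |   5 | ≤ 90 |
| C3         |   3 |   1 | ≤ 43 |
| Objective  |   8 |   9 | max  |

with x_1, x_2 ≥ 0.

At x_1 = 10, x_2 = 10, compute slack b - a·x for each constraint:
  C1: 80 − 80 = 0  (binding)
  C2: 90 − 90 = 0  (binding)
  C3: 43 − 40 = 3  (slack)

Optimal: x_1 = 10, x_2 = 10
Binding: C1, C2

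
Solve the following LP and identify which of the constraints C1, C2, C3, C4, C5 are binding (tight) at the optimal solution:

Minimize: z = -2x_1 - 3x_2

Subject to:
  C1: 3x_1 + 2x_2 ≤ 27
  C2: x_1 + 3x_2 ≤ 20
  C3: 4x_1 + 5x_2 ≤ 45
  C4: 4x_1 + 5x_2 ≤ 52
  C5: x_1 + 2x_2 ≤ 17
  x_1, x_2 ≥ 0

At x_1 = 5, x_2 = 5, compute slack b - a·x for each constraint:
  C1: 27 − 25 = 2  (slack)
  C2: 20 − 20 = 0  (binding)
  C3: 45 − 45 = 0  (binding)
  C4: 52 − 45 = 7  (slack)
  C5: 17 − 15 = 2  (slack)

Optimal: x_1 = 5, x_2 = 5
Binding: C2, C3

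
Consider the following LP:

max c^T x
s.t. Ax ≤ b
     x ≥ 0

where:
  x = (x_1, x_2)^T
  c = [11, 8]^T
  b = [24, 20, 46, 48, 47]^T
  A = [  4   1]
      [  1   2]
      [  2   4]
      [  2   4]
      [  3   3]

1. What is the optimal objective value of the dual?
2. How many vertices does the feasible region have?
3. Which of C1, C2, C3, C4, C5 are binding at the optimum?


1. 108
2. 4
3. C1, C2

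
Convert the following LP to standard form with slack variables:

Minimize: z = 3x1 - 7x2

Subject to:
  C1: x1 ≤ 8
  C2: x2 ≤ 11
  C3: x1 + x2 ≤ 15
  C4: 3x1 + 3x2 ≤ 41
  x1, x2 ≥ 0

min z = 3x1 - 7x2

s.t.
  x1 + s1 = 8
  x2 + s2 = 11
  x1 + x2 + s3 = 15
  3x1 + 3x2 + s4 = 41
  x1, x2, s1, s2, s3, s4 ≥ 0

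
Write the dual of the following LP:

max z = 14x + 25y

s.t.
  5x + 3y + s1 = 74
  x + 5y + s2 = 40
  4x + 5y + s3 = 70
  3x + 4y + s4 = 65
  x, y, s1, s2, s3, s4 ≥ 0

Primal max cᵀx s.t. Ax ≤ b, x ≥ 0  →  Dual min bᵀy s.t. Aᵀy ≥ c, y ≥ 0.

Minimize: z = 74y1 + 40y2 + 70y3 + 65y4

Subject to:
  5y1 + y2 + 4y3 + 3y4 ≥ 14
  3y1 + 5y2 + 5y3 + 4y4 ≥ 25
  y1, y2, y3, y4 ≥ 0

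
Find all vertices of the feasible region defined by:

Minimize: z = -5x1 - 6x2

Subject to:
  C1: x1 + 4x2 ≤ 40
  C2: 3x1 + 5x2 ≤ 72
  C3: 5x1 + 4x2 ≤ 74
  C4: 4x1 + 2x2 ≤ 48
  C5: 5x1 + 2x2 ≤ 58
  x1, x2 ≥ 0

(0, 0), (11.6, 0), (10, 4), (8, 8), (0, 10)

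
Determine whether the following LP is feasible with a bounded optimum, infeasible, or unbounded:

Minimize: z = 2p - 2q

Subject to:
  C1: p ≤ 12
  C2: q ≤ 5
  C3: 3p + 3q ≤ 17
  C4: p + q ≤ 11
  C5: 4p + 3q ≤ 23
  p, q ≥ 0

Feasible with a bounded optimal solution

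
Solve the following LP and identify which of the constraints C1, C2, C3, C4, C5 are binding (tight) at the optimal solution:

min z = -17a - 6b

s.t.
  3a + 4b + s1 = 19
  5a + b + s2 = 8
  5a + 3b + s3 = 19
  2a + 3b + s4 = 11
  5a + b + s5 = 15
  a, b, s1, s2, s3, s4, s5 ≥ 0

At a = 1, b = 3, compute slack b - a·x for each constraint:
  C1: 19 − 15 = 4  (slack)
  C2: 8 − 8 = 0  (binding)
  C3: 19 − 14 = 5  (slack)
  C4: 11 − 11 = 0  (binding)
  C5: 15 − 8 = 7  (slack)

Optimal: a = 1, b = 3
Binding: C2, C4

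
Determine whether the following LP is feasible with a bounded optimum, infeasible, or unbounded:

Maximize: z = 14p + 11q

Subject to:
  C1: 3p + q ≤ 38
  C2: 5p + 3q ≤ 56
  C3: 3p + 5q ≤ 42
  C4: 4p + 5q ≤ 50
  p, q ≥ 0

Feasible with a bounded optimal solution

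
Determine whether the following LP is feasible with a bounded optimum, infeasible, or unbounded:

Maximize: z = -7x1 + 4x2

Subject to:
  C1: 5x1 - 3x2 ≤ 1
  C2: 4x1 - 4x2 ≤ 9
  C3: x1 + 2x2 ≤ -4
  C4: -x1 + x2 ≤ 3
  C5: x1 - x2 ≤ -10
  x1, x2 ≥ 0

Infeasible (no feasible solution exists)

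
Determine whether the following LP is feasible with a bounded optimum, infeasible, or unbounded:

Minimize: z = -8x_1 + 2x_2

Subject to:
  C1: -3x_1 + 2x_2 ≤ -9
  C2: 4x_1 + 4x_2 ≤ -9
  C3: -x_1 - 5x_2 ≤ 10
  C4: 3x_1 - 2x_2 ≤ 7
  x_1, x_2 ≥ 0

Infeasible (no feasible solution exists)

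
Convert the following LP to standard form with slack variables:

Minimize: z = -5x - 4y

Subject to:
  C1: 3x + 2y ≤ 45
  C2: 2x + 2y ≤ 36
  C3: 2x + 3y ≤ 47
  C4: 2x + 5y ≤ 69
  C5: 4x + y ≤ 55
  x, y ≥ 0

min z = -5x - 4y

s.t.
  3x + 2y + s1 = 45
  2x + 2y + s2 = 36
  2x + 3y + s3 = 47
  2x + 5y + s4 = 69
  4x + y + s5 = 55
  x, y, s1, s2, s3, s4, s5 ≥ 0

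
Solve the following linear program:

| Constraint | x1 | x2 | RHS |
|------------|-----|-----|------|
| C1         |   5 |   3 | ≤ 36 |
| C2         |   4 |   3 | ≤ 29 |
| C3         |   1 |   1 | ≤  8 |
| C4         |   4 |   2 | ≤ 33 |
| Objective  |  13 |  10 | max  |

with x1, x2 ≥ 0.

Evaluate the objective at each vertex of the feasible region:
  z(0, 0) = 0
  z(7.2, 0) = 93.6
  z(7, 0.3333) = 94.33
  z(5, 3) = 95  ←
  z(0, 8) = 80
The maximum is at x1 = 5, x2 = 3.

x1 = 5, x2 = 3, z = 95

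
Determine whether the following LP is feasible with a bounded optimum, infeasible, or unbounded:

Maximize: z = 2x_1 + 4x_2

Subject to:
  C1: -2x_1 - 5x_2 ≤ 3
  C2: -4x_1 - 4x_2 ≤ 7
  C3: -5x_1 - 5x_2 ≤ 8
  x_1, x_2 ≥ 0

Unbounded (objective can increase without bound)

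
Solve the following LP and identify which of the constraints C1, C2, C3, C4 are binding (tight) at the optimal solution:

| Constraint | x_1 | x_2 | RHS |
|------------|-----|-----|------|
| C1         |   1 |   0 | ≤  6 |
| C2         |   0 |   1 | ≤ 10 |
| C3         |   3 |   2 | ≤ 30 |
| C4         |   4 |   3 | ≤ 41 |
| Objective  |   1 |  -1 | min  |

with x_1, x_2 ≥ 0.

At x_1 = 0, x_2 = 10, compute slack b - a·x for each constraint:
  C1: 6 − 0 = 6  (slack)
  C2: 10 − 10 = 0  (binding)
  C3: 30 − 20 = 10  (slack)
  C4: 41 − 30 = 11  (slack)

Optimal: x_1 = 0, x_2 = 10
Binding: C2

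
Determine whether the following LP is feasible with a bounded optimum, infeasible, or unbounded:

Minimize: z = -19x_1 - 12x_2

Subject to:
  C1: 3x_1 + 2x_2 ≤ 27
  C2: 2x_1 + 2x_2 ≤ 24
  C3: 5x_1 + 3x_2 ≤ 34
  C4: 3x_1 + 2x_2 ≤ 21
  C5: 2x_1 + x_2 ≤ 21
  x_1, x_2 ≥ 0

Feasible with a bounded optimal solution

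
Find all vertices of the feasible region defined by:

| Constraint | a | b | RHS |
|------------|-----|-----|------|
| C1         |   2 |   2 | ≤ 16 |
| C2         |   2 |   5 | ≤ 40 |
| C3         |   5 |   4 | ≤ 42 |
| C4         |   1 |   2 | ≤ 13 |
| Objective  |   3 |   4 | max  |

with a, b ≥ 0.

(0, 0), (8, 0), (3, 5), (0, 6.5)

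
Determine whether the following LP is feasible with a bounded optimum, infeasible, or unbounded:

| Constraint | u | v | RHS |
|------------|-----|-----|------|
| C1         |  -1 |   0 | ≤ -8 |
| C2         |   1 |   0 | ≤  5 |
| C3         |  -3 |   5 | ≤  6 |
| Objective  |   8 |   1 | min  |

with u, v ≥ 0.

Infeasible (no feasible solution exists)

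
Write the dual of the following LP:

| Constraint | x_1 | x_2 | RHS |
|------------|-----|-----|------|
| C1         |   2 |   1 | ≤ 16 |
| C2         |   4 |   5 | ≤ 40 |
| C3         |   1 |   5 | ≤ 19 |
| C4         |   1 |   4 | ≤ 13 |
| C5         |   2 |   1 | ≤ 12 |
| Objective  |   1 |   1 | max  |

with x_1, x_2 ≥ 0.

Primal max cᵀx s.t. Ax ≤ b, x ≥ 0  →  Dual min bᵀy s.t. Aᵀy ≥ c, y ≥ 0.

Minimize: z = 16y1 + 40y2 + 19y3 + 13y4 + 12y5

Subject to:
  2y1 + 4y2 + y3 + y4 + 2y5 ≥ 1
  y1 + 5y2 + 5y3 + 4y4 + y5 ≥ 1
  y1, y2, y3, y4, y5 ≥ 0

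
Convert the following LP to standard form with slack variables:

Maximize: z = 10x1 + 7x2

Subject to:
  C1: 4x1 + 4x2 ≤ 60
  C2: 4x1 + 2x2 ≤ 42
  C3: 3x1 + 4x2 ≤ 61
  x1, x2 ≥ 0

max z = 10x1 + 7x2

s.t.
  4x1 + 4x2 + s1 = 60
  4x1 + 2x2 + s2 = 42
  3x1 + 4x2 + s3 = 61
  x1, x2, s1, s2, s3 ≥ 0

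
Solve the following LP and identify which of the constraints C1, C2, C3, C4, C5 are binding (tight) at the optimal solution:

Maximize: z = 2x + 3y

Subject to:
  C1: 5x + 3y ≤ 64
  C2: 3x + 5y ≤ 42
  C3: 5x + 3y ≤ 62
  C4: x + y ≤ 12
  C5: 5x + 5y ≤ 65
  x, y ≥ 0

At x = 9, y = 3, compute slack b - a·x for each constraint:
  C1: 64 − 54 = 10  (slack)
  C2: 42 − 42 = 0  (binding)
  C3: 62 − 54 = 8  (slack)
  C4: 12 − 12 = 0  (binding)
  C5: 65 − 60 = 5  (slack)

Optimal: x = 9, y = 3
Binding: C2, C4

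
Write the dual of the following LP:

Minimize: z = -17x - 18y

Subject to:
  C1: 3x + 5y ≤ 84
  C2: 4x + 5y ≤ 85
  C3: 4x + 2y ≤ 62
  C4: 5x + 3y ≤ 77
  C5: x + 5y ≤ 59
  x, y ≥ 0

Primal min cᵀx s.t. Ax ≤ b, x ≥ 0  →  Dual max −bᵀy s.t. Aᵀy ≥ −c, y ≥ 0.

Maximize: z = -84y1 - 85y2 - 62y3 - 77y4 - 59y5

Subject to:
  3y1 + 4y2 + 4y3 + 5y4 + y5 ≥ 17
  5y1 + 5y2 + 2y3 + 3y4 + 5y5 ≥ 18
  y1, y2, y3, y4, y5 ≥ 0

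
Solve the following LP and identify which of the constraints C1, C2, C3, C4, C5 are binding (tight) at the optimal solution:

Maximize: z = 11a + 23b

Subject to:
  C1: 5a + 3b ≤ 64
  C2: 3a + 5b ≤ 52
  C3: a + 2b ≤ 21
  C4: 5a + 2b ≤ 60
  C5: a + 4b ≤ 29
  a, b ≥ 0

At a = 9, b = 5, compute slack b - a·x for each constraint:
  C1: 64 − 60 = 4  (slack)
  C2: 52 − 52 = 0  (binding)
  C3: 21 − 19 = 2  (slack)
  C4: 60 − 55 = 5  (slack)
  C5: 29 − 29 = 0  (binding)

Optimal: a = 9, b = 5
Binding: C2, C5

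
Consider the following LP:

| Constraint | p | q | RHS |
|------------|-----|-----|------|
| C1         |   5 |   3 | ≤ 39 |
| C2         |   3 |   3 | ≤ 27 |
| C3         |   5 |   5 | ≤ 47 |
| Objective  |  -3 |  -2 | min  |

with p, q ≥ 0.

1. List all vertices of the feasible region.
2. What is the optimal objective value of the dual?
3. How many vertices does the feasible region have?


1. (0, 0), (7.8, 0), (6, 3), (0, 9)
2. -24
3. 4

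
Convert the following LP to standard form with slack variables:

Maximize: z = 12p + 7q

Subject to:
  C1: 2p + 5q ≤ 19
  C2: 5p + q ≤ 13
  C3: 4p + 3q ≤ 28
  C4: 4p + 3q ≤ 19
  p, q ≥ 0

max z = 12p + 7q

s.t.
  2p + 5q + s1 = 19
  5p + q + s2 = 13
  4p + 3q + s3 = 28
  4p + 3q + s4 = 19
  p, q, s1, s2, s3, s4 ≥ 0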